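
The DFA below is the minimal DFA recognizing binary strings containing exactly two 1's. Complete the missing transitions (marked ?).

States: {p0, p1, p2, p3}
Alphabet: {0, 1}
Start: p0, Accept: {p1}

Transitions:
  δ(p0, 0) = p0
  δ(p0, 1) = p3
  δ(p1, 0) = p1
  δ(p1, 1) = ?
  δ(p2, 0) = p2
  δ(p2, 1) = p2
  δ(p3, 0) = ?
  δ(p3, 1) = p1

From the language and accept set, identify what each state tracks — p0: zero 1's; p1: two 1's; p2: ≥ three 1's (dead); p3: one 1.
Each missing δ(q, a) is the state matching the new tracked value after reading a.
δ(p1, 1) = p2; δ(p3, 0) = p3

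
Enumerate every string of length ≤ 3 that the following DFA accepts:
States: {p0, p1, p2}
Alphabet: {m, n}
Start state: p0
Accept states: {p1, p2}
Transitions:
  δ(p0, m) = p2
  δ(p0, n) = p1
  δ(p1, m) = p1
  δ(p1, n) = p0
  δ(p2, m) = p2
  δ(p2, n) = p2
m, n, mm, mn, nm, mmm, mmn, mnm, mnn, nmm, nnm, nnn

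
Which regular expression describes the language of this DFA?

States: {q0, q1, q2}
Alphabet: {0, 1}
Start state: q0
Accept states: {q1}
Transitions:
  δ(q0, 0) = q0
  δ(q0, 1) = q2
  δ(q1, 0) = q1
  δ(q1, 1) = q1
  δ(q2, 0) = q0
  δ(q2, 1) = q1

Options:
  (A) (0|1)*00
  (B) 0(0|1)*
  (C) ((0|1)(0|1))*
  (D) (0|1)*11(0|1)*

Check each option against the DFA on short strings; one disagreement eliminates an option:
  (A) (0|1)*00: on '00' the DFA goes q0 → q0 → q0 and rejects (q0 ∉ Accept), but the regex matches it → eliminate
  (B) 0(0|1)*: on '0' the DFA goes q0 → q0 and rejects (q0 ∉ Accept), but the regex matches it → eliminate
  (C) ((0|1)(0|1))*: on ε the DFA stays in q0 and rejects (q0 ∉ Accept), but the regex matches it → eliminate
  (D) (0|1)*11(0|1)*: agrees with the DFA on every string of length ≤ 6
Only (D) is consistent with the DFA.
(D) (0|1)*11(0|1)*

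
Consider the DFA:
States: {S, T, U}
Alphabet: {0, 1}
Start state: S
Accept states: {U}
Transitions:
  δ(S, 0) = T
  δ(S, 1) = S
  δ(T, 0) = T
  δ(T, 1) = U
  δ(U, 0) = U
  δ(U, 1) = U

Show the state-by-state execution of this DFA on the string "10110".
read '1': S → S
  read '0': S → T
  read '1': T → U
  read '1': U → U
  read '0': U → U
S -> S -> T -> U -> U -> U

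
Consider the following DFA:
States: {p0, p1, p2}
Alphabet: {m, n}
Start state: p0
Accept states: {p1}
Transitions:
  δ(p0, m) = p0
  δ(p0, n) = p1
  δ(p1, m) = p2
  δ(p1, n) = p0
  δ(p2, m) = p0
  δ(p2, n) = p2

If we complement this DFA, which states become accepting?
Complement accept states = All states \ Original accept states
= {p0, p1, p2} \ {p1}
{p0, p2}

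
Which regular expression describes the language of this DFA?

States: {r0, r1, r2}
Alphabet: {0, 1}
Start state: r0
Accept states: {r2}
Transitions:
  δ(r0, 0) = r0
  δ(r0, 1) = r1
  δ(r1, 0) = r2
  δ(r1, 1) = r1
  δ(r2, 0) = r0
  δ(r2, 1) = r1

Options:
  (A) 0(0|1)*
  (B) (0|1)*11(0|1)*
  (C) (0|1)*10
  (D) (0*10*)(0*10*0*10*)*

Check each option against the DFA on short strings; one disagreement eliminates an option:
  (A) 0(0|1)*: on '0' the DFA goes r0 → r0 and rejects (r0 ∉ Accept), but the regex matches it → eliminate
  (B) (0|1)*11(0|1)*: on '10' the DFA goes r0 → r1 → r2 and accepts (r2 ∈ Accept), but the regex does not match it → eliminate
  (C) (0|1)*10: agrees with the DFA on every string of length ≤ 6
  (D) (0*10*)(0*10*0*10*)*: on '1' the DFA goes r0 → r1 and rejects (r1 ∉ Accept), but the regex matches it → eliminate
Only (C) is consistent with the DFA.
(C) (0|1)*10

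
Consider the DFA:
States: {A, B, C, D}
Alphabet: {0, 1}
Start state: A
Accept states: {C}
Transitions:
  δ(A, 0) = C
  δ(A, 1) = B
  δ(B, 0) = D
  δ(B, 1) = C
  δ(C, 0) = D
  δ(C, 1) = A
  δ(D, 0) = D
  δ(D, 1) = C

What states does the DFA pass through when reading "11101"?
read '1': A → B
  read '1': B → C
  read '1': C → A
  read '0': A → C
  read '1': C → A
A -> B -> C -> A -> C -> A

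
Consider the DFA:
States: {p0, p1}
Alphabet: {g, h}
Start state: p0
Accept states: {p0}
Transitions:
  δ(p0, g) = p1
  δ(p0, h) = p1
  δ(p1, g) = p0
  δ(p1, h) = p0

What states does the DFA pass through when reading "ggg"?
read 'g': p0 → p1
  read 'g': p1 → p0
  read 'g': p0 → p1
p0 -> p1 -> p0 -> p1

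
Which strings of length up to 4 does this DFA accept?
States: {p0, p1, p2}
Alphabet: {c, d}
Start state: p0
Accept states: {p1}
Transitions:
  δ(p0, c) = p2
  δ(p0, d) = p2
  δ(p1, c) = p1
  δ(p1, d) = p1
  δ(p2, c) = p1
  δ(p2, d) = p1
cc, cd, dc, dd, ccc, ccd, cdc, cdd, dcc, dcd, ddc, ddd, cccc, cccd, ccdc, ccdd, cdcc, cdcd, cddc, cddd, dccc, dccd, dcdc, dcdd, ddcc, ddcd, dddc, dddd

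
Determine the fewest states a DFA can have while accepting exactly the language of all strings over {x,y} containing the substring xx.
By Myhill–Nerode, count the distinguishable equivalence classes: 3 classes — one per longest suffix of the input that is a prefix of 'xx' (lengths 0 through 1), plus an absorbing 'already seen xx' class.
3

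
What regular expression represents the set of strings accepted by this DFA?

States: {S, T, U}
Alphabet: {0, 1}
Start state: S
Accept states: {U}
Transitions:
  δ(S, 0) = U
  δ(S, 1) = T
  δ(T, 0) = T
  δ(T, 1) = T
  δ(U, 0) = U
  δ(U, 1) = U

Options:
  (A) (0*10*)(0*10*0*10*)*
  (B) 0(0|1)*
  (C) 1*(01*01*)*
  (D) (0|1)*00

Check each option against the DFA on short strings; one disagreement eliminates an option:
  (A) (0*10*)(0*10*0*10*)*: on '0' the DFA goes S → U and accepts (U ∈ Accept), but the regex does not match it → eliminate
  (B) 0(0|1)*: agrees with the DFA on every string of length ≤ 6
  (C) 1*(01*01*)*: on ε the DFA stays in S and rejects (S ∉ Accept), but the regex matches it → eliminate
  (D) (0|1)*00: on '0' the DFA goes S → U and accepts (U ∈ Accept), but the regex does not match it → eliminate
Only (B) is consistent with the DFA.
(B) 0(0|1)*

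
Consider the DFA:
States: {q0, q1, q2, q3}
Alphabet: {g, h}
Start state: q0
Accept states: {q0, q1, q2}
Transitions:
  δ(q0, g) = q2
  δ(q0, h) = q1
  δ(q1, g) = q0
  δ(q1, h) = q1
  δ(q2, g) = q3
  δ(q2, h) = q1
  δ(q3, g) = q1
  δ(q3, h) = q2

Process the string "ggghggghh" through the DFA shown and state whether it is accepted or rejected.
Processing string "ggghggghh":
  q0 --g--> q2
  q2 --g--> q3
  q3 --g--> q1
  q1 --h--> q1
  q1 --g--> q0
  q0 --g--> q2
  q2 --g--> q3
  q3 --h--> q2
  q2 --h--> q1
Final state: q1
Accept states: {q0, q1, q2}
Yes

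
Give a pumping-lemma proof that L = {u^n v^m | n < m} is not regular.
Assume L is regular with pumping length p. Idea: pumping up the u-block makes the u-count reach the v-count.
Choose s = u^p v^(p+1) ∈ L. By the pumping lemma, s = xyz with |xy| ≤ p, |y| > 0, so y = u^k with k ≥ 1. Then xy²z = u^(p+k) v^(p+1). Since p+k ≥ p+1, the number of u's is no longer strictly less than the number of v's, so xy²z ∉ L.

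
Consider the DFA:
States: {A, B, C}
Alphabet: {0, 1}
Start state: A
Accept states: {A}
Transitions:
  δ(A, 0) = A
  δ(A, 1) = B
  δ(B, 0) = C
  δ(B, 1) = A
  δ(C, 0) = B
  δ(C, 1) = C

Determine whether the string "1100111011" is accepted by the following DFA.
Processing string "1100111011":
  A --1--> B
  B --1--> A
  A --0--> A
  A --0--> A
  A --1--> B
  B --1--> A
  A --1--> B
  B --0--> C
  C --1--> C
  C --1--> C
Final state: C
Accept states: {A}
No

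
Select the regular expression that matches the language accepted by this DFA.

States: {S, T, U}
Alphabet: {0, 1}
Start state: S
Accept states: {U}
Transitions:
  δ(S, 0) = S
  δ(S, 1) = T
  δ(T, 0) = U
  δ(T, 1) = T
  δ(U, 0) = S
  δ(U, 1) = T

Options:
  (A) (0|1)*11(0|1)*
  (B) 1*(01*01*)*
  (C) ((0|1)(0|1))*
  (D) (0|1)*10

Check each option against the DFA on short strings; one disagreement eliminates an option:
  (A) (0|1)*11(0|1)*: on '10' the DFA goes S → T → U and accepts (U ∈ Accept), but the regex does not match it → eliminate
  (B) 1*(01*01*)*: on ε the DFA stays in S and rejects (S ∉ Accept), but the regex matches it → eliminate
  (C) ((0|1)(0|1))*: on ε the DFA stays in S and rejects (S ∉ Accept), but the regex matches it → eliminate
  (D) (0|1)*10: agrees with the DFA on every string of length ≤ 6
Only (D) is consistent with the DFA.
(D) (0|1)*10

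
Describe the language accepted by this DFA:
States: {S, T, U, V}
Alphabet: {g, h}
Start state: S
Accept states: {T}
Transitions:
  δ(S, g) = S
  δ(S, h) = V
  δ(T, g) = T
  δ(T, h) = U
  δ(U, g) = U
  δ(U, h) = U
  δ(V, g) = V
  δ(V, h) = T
Testing a few strings:
  'hg' → reject
  'hghh' → reject
  'ghgh' → accept
  'h' → reject
State roles: S=zero h's; T=two h's; U=≥ three h's (dead); V=one h
All strings over {g,h} containing exactly two h's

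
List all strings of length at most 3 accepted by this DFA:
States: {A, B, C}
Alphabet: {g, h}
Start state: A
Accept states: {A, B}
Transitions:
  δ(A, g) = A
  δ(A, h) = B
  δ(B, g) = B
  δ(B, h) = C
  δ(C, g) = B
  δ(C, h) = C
ε, g, h, gg, gh, hg, ggg, ggh, ghg, hgg, hhg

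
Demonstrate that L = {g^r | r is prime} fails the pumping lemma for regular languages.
Assume L is regular with pumping length p. Idea: pumping by a suitable count produces a composite length.
Let q be a prime with q ≥ p and choose s = g^q ∈ L. By the pumping lemma, s = xyz with |xy| ≤ p, |y| = k ≥ 1. Take i = q+1: |xy^(q+1)z| = q + q·k = q(1+k). Since q ≥ 2 and 1+k ≥ 2, q(1+k) is composite, so xy^(q+1)z ∉ L.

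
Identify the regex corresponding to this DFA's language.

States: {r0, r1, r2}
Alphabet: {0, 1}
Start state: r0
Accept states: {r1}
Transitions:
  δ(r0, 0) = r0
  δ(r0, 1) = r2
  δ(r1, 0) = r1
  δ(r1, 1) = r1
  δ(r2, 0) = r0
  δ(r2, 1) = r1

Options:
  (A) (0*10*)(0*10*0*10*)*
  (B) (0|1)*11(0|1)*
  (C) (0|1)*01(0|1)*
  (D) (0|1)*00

Check each option against the DFA on short strings; one disagreement eliminates an option:
  (A) (0*10*)(0*10*0*10*)*: on '1' the DFA goes r0 → r2 and rejects (r2 ∉ Accept), but the regex matches it → eliminate
  (B) (0|1)*11(0|1)*: agrees with the DFA on every string of length ≤ 6
  (C) (0|1)*01(0|1)*: on '01' the DFA goes r0 → r0 → r2 and rejects (r2 ∉ Accept), but the regex matches it → eliminate
  (D) (0|1)*00: on '00' the DFA goes r0 → r0 → r0 and rejects (r0 ∉ Accept), but the regex matches it → eliminate
Only (B) is consistent with the DFA.
(B) (0|1)*11(0|1)*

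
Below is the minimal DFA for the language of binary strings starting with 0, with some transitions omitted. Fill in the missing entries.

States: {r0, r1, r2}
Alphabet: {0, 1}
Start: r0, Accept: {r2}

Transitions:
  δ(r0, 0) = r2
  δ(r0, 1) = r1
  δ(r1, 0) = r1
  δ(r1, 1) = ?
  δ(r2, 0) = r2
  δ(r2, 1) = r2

From the language and accept set, identify what each state tracks — r0: no input read; r1: started with 1 (dead); r2: started with 0.
Each missing δ(q, a) is the state matching the new tracked value after reading a.
δ(r1, 1) = r1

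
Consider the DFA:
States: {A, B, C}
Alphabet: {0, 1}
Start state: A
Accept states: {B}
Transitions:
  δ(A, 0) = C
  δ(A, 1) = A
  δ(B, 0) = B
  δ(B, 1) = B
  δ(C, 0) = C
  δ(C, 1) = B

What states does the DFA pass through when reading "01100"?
read '0': A → C
  read '1': C → B
  read '1': B → B
  read '0': B → B
  read '0': B → B
A -> C -> B -> B -> B -> B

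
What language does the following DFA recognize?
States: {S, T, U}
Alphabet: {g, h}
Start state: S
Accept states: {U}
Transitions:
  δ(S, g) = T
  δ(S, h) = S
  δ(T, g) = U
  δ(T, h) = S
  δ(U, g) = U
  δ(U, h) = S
Testing a few strings:
  'h' → reject
  'hhg' → reject
  'ghg' → reject
  'gg' → accept
State roles: S=last symbol not g; T=one trailing g; U=two trailing g's
All strings over {g,h} ending with gg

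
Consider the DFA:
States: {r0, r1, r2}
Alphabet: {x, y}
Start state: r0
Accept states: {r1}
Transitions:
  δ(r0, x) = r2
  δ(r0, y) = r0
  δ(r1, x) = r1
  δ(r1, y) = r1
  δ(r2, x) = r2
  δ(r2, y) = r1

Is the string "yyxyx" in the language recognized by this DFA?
Processing string "yyxyx":
  r0 --y--> r0
  r0 --y--> r0
  r0 --x--> r2
  r2 --y--> r1
  r1 --x--> r1
Final state: r1
Accept states: {r1}
Yes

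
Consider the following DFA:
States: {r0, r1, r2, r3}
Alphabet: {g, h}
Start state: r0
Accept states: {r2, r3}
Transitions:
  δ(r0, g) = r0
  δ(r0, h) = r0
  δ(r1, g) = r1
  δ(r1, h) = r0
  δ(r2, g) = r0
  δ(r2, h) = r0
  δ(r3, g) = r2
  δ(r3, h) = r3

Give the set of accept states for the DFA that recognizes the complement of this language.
Complement accept states = All states \ Original accept states
= {r0, r1, r2, r3} \ {r2, r3}
{r0, r1}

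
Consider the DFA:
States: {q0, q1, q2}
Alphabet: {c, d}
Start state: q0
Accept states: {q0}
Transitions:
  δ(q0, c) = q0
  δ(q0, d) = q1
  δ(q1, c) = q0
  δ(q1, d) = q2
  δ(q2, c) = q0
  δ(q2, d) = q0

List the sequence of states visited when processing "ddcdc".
read 'd': q0 → q1
  read 'd': q1 → q2
  read 'c': q2 → q0
  read 'd': q0 → q1
  read 'c': q1 → q0
q0 -> q1 -> q2 -> q0 -> q1 -> q0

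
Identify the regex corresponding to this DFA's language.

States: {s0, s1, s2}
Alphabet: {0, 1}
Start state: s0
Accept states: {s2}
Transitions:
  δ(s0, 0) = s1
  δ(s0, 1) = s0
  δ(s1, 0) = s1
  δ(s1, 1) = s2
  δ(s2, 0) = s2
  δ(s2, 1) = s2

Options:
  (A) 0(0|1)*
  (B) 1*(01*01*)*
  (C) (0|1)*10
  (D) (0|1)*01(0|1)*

Check each option against the DFA on short strings; one disagreement eliminates an option:
  (A) 0(0|1)*: on '0' the DFA goes s0 → s1 and rejects (s1 ∉ Accept), but the regex matches it → eliminate
  (B) 1*(01*01*)*: on ε the DFA stays in s0 and rejects (s0 ∉ Accept), but the regex matches it → eliminate
  (C) (0|1)*10: on '01' the DFA goes s0 → s1 → s2 and accepts (s2 ∈ Accept), but the regex does not match it → eliminate
  (D) (0|1)*01(0|1)*: agrees with the DFA on every string of length ≤ 6
Only (D) is consistent with the DFA.
(D) (0|1)*01(0|1)*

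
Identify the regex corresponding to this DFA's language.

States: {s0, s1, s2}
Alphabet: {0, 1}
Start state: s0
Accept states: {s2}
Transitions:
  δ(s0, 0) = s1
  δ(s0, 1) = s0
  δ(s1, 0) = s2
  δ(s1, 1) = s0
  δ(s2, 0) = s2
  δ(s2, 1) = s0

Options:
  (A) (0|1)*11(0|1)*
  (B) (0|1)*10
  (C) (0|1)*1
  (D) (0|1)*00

Check each option against the DFA on short strings; one disagreement eliminates an option:
  (A) (0|1)*11(0|1)*: on '00' the DFA goes s0 → s1 → s2 and accepts (s2 ∈ Accept), but the regex does not match it → eliminate
  (B) (0|1)*10: on '00' the DFA goes s0 → s1 → s2 and accepts (s2 ∈ Accept), but the regex does not match it → eliminate
  (C) (0|1)*1: on '1' the DFA goes s0 → s0 and rejects (s0 ∉ Accept), but the regex matches it → eliminate
  (D) (0|1)*00: agrees with the DFA on every string of length ≤ 6
Only (D) is consistent with the DFA.
(D) (0|1)*00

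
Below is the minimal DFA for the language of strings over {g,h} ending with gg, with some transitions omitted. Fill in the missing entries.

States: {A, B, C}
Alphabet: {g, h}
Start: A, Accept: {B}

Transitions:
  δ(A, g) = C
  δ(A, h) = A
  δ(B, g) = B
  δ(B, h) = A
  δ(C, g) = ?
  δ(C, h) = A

From the language and accept set, identify what each state tracks — A: last symbol not g; B: two trailing g's; C: one trailing g.
Each missing δ(q, a) is the state matching the new tracked value after reading a.
δ(C, g) = B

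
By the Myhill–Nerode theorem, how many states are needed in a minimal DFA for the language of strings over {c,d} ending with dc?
By Myhill–Nerode, count the distinguishable equivalence classes: 3 classes — one per longest suffix of the input that is a prefix of 'dc' (lengths 0 through 2); only the length-2 class is accepting.
3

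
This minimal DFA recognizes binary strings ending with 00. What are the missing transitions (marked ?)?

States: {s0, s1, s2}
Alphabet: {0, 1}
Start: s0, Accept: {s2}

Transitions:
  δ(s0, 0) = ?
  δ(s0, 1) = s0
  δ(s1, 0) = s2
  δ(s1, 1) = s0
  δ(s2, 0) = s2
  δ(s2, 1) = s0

From the language and accept set, identify what each state tracks — s0: last symbol not 0; s1: one trailing 0; s2: two trailing 0's.
Each missing δ(q, a) is the state matching the new tracked value after reading a.
δ(s0, 0) = s1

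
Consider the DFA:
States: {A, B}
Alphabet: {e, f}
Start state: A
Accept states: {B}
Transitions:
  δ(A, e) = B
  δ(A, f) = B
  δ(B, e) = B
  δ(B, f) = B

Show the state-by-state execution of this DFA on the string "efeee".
read 'e': A → B
  read 'f': B → B
  read 'e': B → B
  read 'e': B → B
  read 'e': B → B
A -> B -> B -> B -> B -> B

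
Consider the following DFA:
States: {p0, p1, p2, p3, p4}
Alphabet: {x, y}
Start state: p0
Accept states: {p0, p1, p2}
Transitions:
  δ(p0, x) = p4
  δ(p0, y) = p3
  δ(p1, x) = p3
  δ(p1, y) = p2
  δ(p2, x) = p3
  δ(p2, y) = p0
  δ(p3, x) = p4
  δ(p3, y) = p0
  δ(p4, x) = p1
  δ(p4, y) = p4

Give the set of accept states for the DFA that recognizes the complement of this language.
Complement accept states = All states \ Original accept states
= {p0, p1, p2, p3, p4} \ {p0, p1, p2}
{p3, p4}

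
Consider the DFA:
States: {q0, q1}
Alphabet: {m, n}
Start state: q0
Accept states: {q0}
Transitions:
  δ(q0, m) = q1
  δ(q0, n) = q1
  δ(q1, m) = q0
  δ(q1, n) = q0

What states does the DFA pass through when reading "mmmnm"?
read 'm': q0 → q1
  read 'm': q1 → q0
  read 'm': q0 → q1
  read 'n': q1 → q0
  read 'm': q0 → q1
q0 -> q1 -> q0 -> q1 -> q0 -> q1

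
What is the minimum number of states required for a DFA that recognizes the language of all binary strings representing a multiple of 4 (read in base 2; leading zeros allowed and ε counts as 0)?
By Myhill–Nerode, count the distinguishable equivalence classes: three classes — value mod 4 is 0, 2, or odd (residues 1 and 3 are indistinguishable: 2r+b mod 4 depends only on r mod 2).
3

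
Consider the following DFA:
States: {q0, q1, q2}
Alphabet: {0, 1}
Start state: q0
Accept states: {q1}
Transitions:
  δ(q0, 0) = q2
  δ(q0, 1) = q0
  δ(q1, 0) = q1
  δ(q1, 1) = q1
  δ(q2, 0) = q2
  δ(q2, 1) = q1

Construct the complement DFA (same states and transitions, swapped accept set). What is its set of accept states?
Complement accept states = All states \ Original accept states
= {q0, q1, q2} \ {q1}
{q0, q2}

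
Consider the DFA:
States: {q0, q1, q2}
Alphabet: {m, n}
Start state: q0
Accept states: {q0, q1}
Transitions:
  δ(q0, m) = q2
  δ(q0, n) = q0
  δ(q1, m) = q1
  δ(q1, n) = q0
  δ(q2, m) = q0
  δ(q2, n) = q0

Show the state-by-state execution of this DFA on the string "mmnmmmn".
read 'm': q0 → q2
  read 'm': q2 → q0
  read 'n': q0 → q0
  read 'm': q0 → q2
  read 'm': q2 → q0
  read 'm': q0 → q2
  read 'n': q2 → q0
q0 -> q2 -> q0 -> q0 -> q2 -> q0 -> q2 -> q0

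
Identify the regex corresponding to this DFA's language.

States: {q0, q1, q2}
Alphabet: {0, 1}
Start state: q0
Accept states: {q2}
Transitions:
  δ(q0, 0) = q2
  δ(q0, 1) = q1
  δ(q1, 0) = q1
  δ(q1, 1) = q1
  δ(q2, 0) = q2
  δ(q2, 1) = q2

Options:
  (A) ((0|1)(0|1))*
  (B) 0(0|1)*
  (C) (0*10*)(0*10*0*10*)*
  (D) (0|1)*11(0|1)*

Check each option against the DFA on short strings; one disagreement eliminates an option:
  (A) ((0|1)(0|1))*: on ε the DFA stays in q0 and rejects (q0 ∉ Accept), but the regex matches it → eliminate
  (B) 0(0|1)*: agrees with the DFA on every string of length ≤ 6
  (C) (0*10*)(0*10*0*10*)*: on '0' the DFA goes q0 → q2 and accepts (q2 ∈ Accept), but the regex does not match it → eliminate
  (D) (0|1)*11(0|1)*: on '0' the DFA goes q0 → q2 and accepts (q2 ∈ Accept), but the regex does not match it → eliminate
Only (B) is consistent with the DFA.
(B) 0(0|1)*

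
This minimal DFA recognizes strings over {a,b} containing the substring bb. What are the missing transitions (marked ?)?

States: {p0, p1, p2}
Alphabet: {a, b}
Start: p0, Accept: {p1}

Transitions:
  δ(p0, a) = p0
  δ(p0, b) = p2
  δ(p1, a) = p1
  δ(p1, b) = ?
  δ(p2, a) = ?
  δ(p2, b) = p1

From the language and accept set, identify what each state tracks — p0: no progress toward bb; p1: substring bb seen; p2: one trailing b.
Each missing δ(q, a) is the state matching the new tracked value after reading a.
δ(p1, b) = p1; δ(p2, a) = p0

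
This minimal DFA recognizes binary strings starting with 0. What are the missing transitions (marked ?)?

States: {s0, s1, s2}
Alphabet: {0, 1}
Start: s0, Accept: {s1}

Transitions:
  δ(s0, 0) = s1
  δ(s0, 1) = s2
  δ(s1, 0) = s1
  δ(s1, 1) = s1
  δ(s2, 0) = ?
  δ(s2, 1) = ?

From the language and accept set, identify what each state tracks — s0: no input read; s1: started with 0; s2: started with 1 (dead).
Each missing δ(q, a) is the state matching the new tracked value after reading a.
δ(s2, 0) = s2; δ(s2, 1) = s2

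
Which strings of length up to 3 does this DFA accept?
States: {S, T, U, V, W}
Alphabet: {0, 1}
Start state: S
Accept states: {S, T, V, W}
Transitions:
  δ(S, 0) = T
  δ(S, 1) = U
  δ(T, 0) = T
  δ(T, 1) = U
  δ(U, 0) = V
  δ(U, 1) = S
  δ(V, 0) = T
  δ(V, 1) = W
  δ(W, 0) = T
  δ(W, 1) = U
ε, 0, 00, 10, 11, 000, 010, 011, 100, 101, 110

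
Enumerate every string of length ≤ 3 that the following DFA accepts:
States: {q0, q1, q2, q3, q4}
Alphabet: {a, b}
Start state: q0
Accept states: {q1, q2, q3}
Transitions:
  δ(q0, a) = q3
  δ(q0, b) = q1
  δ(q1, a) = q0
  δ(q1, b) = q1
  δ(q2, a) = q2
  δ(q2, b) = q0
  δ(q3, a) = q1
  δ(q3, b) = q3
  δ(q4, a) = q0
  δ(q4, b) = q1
a, b, aa, ab, bb, aab, aba, abb, baa, bab, bbb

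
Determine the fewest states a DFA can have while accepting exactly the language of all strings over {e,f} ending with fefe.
By Myhill–Nerode, count the distinguishable equivalence classes: 5 classes — one per longest suffix of the input that is a prefix of 'fefe' (lengths 0 through 4); only the length-4 class is accepting.
5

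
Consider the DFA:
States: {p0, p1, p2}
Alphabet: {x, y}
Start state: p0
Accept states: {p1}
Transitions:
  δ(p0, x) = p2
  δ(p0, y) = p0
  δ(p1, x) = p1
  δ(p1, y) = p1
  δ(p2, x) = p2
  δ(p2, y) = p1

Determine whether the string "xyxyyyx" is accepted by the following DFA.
Processing string "xyxyyyx":
  p0 --x--> p2
  p2 --y--> p1
  p1 --x--> p1
  p1 --y--> p1
  p1 --y--> p1
  p1 --y--> p1
  p1 --x--> p1
Final state: p1
Accept states: {p1}
Yes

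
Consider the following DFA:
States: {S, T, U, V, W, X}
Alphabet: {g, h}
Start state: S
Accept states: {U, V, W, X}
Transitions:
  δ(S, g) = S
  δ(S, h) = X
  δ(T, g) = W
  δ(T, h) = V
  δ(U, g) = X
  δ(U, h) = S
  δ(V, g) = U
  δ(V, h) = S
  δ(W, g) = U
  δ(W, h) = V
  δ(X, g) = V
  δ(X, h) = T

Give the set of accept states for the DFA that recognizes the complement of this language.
Complement accept states = All states \ Original accept states
= {S, T, U, V, W, X} \ {U, V, W, X}
{S, T}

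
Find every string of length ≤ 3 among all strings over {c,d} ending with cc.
cc, ccc, dcc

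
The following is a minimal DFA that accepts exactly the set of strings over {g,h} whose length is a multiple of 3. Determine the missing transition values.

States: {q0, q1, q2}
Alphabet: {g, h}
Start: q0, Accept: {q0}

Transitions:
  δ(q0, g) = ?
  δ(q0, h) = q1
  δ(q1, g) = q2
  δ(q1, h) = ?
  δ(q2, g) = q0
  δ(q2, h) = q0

From the language and accept set, identify what each state tracks — q0: length ≡ 0 (mod 3); q1: length ≡ 1 (mod 3); q2: length ≡ 2 (mod 3).
Each missing δ(q, a) is the state matching the new tracked value after reading a.
δ(q0, g) = q1; δ(q1, h) = q2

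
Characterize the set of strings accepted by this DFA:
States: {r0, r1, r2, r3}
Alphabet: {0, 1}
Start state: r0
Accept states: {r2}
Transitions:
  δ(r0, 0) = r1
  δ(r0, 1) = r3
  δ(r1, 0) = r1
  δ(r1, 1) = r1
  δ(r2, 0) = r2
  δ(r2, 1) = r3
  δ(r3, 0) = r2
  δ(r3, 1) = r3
Testing a few strings:
  '1000' → accept
  '11' → reject
  '0010' → reject
  '00' → reject
State roles: r0=no input read; r1=started with 0 (dead); r2=started with 1, last symbol 0; r3=started with 1, last symbol 1
All binary strings that start with 1 and end with 0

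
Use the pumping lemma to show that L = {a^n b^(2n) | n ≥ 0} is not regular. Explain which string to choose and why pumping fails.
Assume L is regular with pumping length p. Idea: pumping the a-block breaks the 1:2 ratio.
Choose s = a^p b^(2p) (length 3p ≥ p). By the pumping lemma, s = xyz with |xy| ≤ p, |y| > 0, so y = a^k with k ≥ 1. Then xy²z = a^(p+k) b^(2p). For this to be in L we would need 2p = 2(p+k), i.e. 2k = 0, contradicting k ≥ 1. So xy²z ∉ L.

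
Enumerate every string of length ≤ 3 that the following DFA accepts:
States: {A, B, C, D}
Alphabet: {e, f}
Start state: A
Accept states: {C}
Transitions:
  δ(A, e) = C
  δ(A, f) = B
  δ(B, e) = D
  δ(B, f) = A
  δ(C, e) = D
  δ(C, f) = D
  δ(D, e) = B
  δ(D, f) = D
e, ffe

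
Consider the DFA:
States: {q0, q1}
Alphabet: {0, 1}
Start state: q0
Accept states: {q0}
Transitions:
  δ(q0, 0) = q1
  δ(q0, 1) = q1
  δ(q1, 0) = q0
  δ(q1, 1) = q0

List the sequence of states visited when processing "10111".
read '1': q0 → q1
  read '0': q1 → q0
  read '1': q0 → q1
  read '1': q1 → q0
  read '1': q0 → q1
q0 -> q1 -> q0 -> q1 -> q0 -> q1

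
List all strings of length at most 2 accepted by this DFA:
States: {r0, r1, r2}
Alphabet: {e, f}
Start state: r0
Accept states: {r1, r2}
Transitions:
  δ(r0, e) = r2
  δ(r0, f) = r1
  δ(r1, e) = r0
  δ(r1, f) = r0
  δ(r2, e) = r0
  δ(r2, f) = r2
e, f, ef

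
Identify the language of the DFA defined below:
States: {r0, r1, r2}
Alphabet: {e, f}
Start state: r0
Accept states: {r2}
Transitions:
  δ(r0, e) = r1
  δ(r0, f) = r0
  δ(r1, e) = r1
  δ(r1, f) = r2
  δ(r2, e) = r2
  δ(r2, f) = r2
Testing a few strings:
  'e' → reject
  'f' → reject
  'ee' → reject
  'fef' → accept
State roles: r0=no e seen yet; r1=seen a e, waiting for f; r2=substring ef seen
All strings over {e,f} containing the substring ef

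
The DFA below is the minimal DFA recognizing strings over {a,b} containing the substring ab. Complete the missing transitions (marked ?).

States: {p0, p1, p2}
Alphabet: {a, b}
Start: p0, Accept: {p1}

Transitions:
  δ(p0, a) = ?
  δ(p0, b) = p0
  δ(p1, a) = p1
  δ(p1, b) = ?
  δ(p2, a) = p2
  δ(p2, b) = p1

From the language and accept set, identify what each state tracks — p0: no a seen yet; p1: substring ab seen; p2: seen a a, waiting for b.
Each missing δ(q, a) is the state matching the new tracked value after reading a.
δ(p0, a) = p2; δ(p1, b) = p1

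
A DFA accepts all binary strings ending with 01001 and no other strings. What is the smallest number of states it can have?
By Myhill–Nerode, count the distinguishable equivalence classes: 6 classes — one per longest suffix of the input that is a prefix of '01001' (lengths 0 through 5); only the length-5 class is accepting.
6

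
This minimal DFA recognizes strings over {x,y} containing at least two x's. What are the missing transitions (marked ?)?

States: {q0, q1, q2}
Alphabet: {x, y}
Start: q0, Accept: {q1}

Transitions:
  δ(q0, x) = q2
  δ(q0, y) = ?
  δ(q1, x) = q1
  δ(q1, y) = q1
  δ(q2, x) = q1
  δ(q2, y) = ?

From the language and accept set, identify what each state tracks — q0: zero x's seen; q1: ≥ two x's seen; q2: one x seen.
Each missing δ(q, a) is the state matching the new tracked value after reading a.
δ(q0, y) = q0; δ(q2, y) = q2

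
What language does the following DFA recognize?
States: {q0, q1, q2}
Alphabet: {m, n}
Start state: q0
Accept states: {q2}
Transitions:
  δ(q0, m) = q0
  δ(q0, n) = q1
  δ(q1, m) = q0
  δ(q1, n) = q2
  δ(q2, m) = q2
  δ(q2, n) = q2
Testing a few strings:
  'n' → reject
  'nnn' → accept
  'mmmm' → reject
  'nmmm' → reject
State roles: q0=no progress toward nn; q1=one trailing n; q2=substring nn seen
All strings over {m,n} containing the substring nn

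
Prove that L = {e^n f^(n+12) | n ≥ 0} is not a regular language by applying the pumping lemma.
Assume L is regular with pumping length p. Idea: pumping the e-block breaks the fixed offset of 12.
Choose s = e^p f^(p+12) ∈ L. By the pumping lemma, s = xyz with |xy| ≤ p, |y| > 0, so y = e^k with k ≥ 1. Then xy²z = e^(p+k) f^(p+12). For this to be in L we would need p+12 = (p+k)+12, i.e. k = 0, contradicting k ≥ 1. So xy²z ∉ L.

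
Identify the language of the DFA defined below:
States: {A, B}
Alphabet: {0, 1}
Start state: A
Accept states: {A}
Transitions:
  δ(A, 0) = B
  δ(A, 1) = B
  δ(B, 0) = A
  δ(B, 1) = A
Testing a few strings:
  '000' → reject
  '10' → accept
  '100' → reject
  '0' → reject
State roles: A=even length so far; B=odd length so far
All binary strings of even length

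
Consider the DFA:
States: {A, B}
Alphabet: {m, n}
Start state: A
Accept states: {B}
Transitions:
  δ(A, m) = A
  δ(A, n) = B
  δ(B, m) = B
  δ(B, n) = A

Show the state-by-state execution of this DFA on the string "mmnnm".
read 'm': A → A
  read 'm': A → A
  read 'n': A → B
  read 'n': B → A
  read 'm': A → A
A -> A -> A -> B -> A -> A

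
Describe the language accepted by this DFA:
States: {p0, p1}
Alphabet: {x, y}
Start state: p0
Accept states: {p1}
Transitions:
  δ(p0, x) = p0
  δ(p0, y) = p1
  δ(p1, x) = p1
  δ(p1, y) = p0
Testing a few strings:
  'yx' → accept
  'yy' → reject
  'y' → accept
  'xxy' → accept
State roles: p0=even number of y's so far; p1=odd number of y's so far
All strings over {x,y} with an odd number of y's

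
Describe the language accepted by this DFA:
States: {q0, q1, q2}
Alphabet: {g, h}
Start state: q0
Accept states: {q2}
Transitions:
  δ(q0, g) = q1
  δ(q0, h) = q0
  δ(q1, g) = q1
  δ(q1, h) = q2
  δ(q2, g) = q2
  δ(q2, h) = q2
Testing a few strings:
  'g' → reject
  'gg' → reject
  'hg' → reject
  'gh' → accept
State roles: q0=no g seen yet; q1=seen a g, waiting for h; q2=substring gh seen
All strings over {g,h} containing the substring gh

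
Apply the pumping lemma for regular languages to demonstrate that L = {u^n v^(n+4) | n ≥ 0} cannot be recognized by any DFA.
Assume L is regular with pumping length p. Idea: pumping the u-block breaks the fixed offset of 4.
Choose s = u^p v^(p+4) ∈ L. By the pumping lemma, s = xyz with |xy| ≤ p, |y| > 0, so y = u^k with k ≥ 1. Then xy²z = u^(p+k) v^(p+4). For this to be in L we would need p+4 = (p+k)+4, i.e. k = 0, contradicting k ≥ 1. So xy²z ∉ L.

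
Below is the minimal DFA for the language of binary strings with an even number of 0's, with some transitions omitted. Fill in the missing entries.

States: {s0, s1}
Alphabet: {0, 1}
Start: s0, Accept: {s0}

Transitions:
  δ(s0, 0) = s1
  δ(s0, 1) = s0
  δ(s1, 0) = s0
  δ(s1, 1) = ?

From the language and accept set, identify what each state tracks — s0: even number of 0's so far; s1: odd number of 0's so far.
Each missing δ(q, a) is the state matching the new tracked value after reading a.
δ(s1, 1) = s1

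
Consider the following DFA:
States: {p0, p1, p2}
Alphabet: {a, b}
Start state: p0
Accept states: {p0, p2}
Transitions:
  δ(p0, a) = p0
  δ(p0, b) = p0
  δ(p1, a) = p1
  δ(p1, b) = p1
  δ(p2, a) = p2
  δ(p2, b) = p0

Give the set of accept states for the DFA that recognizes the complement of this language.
Complement accept states = All states \ Original accept states
= {p0, p1, p2} \ {p0, p2}
{p1}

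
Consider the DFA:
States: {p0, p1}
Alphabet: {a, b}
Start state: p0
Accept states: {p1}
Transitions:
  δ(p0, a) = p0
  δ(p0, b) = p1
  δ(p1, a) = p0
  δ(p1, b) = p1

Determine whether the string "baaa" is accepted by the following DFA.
Processing string "baaa":
  p0 --b--> p1
  p1 --a--> p0
  p0 --a--> p0
  p0 --a--> p0
Final state: p0
Accept states: {p1}
No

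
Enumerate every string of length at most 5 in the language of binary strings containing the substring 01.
01, 001, 010, 011, 101, 0001, 0010, 0011, 0100, 0101, 0110, 0111, 1001, 1010, 1011, 1101, 00001, 00010, 00011, 00100, 00101, 00110, 00111, 01000, 01001, 01010, 01011, 01100, 01101, 01110, 01111, 10001, 10010, 10011, 10100, 10101, 10110, 10111, 11001, 11010, 11011, 11101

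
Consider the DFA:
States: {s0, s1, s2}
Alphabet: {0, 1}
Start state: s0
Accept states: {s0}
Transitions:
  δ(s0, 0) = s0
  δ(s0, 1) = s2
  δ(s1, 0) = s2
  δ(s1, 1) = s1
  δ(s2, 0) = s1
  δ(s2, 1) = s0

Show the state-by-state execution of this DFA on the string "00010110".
read '0': s0 → s0
  read '0': s0 → s0
  read '0': s0 → s0
  read '1': s0 → s2
  read '0': s2 → s1
  read '1': s1 → s1
  read '1': s1 → s1
  read '0': s1 → s2
s0 -> s0 -> s0 -> s0 -> s2 -> s1 -> s1 -> s1 -> s2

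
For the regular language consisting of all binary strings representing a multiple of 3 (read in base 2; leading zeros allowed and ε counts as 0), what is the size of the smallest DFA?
By Myhill–Nerode, count the distinguishable equivalence classes: three classes — residue of the binary value mod 3.
3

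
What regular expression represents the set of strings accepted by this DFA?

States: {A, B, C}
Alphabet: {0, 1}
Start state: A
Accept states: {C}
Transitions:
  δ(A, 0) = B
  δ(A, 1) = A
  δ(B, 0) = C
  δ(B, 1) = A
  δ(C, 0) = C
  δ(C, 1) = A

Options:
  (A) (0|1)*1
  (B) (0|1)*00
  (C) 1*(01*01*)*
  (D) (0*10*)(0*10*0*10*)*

Check each option against the DFA on short strings; one disagreement eliminates an option:
  (A) (0|1)*1: on '1' the DFA goes A → A and rejects (A ∉ Accept), but the regex matches it → eliminate
  (B) (0|1)*00: agrees with the DFA on every string of length ≤ 6
  (C) 1*(01*01*)*: on ε the DFA stays in A and rejects (A ∉ Accept), but the regex matches it → eliminate
  (D) (0*10*)(0*10*0*10*)*: on '1' the DFA goes A → A and rejects (A ∉ Accept), but the regex matches it → eliminate
Only (B) is consistent with the DFA.
(B) (0|1)*00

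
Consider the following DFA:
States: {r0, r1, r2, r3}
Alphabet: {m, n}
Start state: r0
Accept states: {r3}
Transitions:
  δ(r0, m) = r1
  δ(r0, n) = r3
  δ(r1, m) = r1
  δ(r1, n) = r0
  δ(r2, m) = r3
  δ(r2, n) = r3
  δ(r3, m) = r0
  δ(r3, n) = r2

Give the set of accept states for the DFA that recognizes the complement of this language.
Complement accept states = All states \ Original accept states
= {r0, r1, r2, r3} \ {r3}
{r0, r1, r2}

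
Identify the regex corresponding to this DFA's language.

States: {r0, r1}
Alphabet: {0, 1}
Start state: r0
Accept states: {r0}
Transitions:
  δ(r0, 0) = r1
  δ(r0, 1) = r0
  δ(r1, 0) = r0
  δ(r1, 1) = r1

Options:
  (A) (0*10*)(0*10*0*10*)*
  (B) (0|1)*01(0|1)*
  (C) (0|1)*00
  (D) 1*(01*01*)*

Check each option against the DFA on short strings; one disagreement eliminates an option:
  (A) (0*10*)(0*10*0*10*)*: on ε the DFA stays in r0 and accepts (r0 ∈ Accept), but the regex does not match it → eliminate
  (B) (0|1)*01(0|1)*: on ε the DFA stays in r0 and accepts (r0 ∈ Accept), but the regex does not match it → eliminate
  (C) (0|1)*00: on ε the DFA stays in r0 and accepts (r0 ∈ Accept), but the regex does not match it → eliminate
  (D) 1*(01*01*)*: agrees with the DFA on every string of length ≤ 6
Only (D) is consistent with the DFA.
(D) 1*(01*01*)*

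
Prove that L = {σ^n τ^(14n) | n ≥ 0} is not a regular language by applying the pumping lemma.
Assume L is regular with pumping length p. Idea: pumping the σ-block breaks the 1:14 ratio.
Choose s = σ^p τ^(14p) (length 15p ≥ p). By the pumping lemma, s = xyz with |xy| ≤ p, |y| > 0, so y = σ^k with k ≥ 1. Then xy²z = σ^(p+k) τ^(14p). For this to be in L we would need 14p = 14(p+k), i.e. 14k = 0, contradicting k ≥ 1. So xy²z ∉ L.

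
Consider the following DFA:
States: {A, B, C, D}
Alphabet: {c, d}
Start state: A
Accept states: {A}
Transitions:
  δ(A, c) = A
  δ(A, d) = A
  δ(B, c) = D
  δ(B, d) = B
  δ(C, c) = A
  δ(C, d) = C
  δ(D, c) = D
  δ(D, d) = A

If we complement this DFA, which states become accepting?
Complement accept states = All states \ Original accept states
= {A, B, C, D} \ {A}
{B, C, D}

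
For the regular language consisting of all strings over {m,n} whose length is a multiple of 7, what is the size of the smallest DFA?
By Myhill–Nerode, count the distinguishable equivalence classes: 7 classes — one per residue of the length mod 7; class i is distinguished from class j by any string of length (7 − i) mod 7.
7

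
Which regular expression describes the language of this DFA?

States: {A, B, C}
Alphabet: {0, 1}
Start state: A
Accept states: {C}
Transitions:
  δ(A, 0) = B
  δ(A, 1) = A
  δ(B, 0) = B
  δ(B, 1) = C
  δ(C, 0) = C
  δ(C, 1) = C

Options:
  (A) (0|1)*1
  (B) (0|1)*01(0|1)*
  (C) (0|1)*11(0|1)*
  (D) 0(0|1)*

Check each option against the DFA on short strings; one disagreement eliminates an option:
  (A) (0|1)*1: on '1' the DFA goes A → A and rejects (A ∉ Accept), but the regex matches it → eliminate
  (B) (0|1)*01(0|1)*: agrees with the DFA on every string of length ≤ 6
  (C) (0|1)*11(0|1)*: on '01' the DFA goes A → B → C and accepts (C ∈ Accept), but the regex does not match it → eliminate
  (D) 0(0|1)*: on '0' the DFA goes A → B and rejects (B ∉ Accept), but the regex matches it → eliminate
Only (B) is consistent with the DFA.
(B) (0|1)*01(0|1)*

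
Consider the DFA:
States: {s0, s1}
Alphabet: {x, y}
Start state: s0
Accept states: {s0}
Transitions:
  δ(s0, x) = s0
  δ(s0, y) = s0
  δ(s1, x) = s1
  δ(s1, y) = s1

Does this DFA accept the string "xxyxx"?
Processing string "xxyxx":
  s0 --x--> s0
  s0 --x--> s0
  s0 --y--> s0
  s0 --x--> s0
  s0 --x--> s0
Final state: s0
Accept states: {s0}
Yes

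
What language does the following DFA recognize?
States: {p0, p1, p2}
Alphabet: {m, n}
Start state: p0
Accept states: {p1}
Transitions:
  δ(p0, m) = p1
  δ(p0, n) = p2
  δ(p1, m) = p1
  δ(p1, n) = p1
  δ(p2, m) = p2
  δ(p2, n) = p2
Testing a few strings:
  'mmm' → accept
  'nnn' → reject
  'mmn' → accept
  'n' → reject
State roles: p0=no input read; p1=started with m; p2=started with n (dead)
All strings over {m,n} starting with m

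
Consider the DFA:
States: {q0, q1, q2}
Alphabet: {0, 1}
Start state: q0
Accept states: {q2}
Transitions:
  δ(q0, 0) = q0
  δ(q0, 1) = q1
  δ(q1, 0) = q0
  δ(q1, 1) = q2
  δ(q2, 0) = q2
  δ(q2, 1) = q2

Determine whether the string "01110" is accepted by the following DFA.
Processing string "01110":
  q0 --0--> q0
  q0 --1--> q1
  q1 --1--> q2
  q2 --1--> q2
  q2 --0--> q2
Final state: q2
Accept states: {q2}
Yes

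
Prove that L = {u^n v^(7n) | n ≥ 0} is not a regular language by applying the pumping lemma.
Assume L is regular with pumping length p. Idea: pumping the u-block breaks the 1:7 ratio.
Choose s = u^p v^(7p) (length 8p ≥ p). By the pumping lemma, s = xyz with |xy| ≤ p, |y| > 0, so y = u^k with k ≥ 1. Then xy²z = u^(p+k) v^(7p). For this to be in L we would need 7p = 7(p+k), i.e. 7k = 0, contradicting k ≥ 1. So xy²z ∉ L.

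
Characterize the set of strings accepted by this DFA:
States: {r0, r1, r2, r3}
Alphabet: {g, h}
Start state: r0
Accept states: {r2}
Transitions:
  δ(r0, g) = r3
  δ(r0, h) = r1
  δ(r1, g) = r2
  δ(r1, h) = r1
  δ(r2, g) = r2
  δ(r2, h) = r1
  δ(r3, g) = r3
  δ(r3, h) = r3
Testing a few strings:
  'gghg' → reject
  'h' → reject
  'hhh' → reject
  'gggg' → reject
State roles: r0=no input read; r1=started with h, last symbol h; r2=started with h, last symbol g; r3=started with g (dead)
All strings over {g,h} that start with h and end with g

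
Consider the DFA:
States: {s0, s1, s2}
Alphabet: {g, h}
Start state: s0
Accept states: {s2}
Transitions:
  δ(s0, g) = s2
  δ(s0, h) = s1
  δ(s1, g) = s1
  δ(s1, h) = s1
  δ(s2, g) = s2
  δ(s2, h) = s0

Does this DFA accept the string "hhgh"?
Processing string "hhgh":
  s0 --h--> s1
  s1 --h--> s1
  s1 --g--> s1
  s1 --h--> s1
Final state: s1
Accept states: {s2}
No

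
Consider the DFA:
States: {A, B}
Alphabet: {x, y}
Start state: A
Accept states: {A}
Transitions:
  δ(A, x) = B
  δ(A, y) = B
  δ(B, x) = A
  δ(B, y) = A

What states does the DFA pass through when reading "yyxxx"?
read 'y': A → B
  read 'y': B → A
  read 'x': A → B
  read 'x': B → A
  read 'x': A → B
A -> B -> A -> B -> A -> B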